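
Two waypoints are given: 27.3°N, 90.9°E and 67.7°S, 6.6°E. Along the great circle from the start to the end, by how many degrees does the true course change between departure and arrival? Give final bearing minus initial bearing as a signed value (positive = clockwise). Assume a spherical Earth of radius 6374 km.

At departure: θ₁ = atan2(sin Δλ cos φ₂, cos φ₁ sin φ₂ − sin φ₁ cos φ₂ cos Δλ) = 204.22°
At arrival: θ₂ = atan2(sin Δλ cos φ₁, −cos φ₂ sin φ₁ + sin φ₂ cos φ₁ cos Δλ) = 253.87°
Δθ = θ₂ − θ₁ = +49.7°

+49.7°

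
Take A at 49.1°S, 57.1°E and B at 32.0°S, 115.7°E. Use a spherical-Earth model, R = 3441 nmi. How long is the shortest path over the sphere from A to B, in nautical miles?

2786 nmi

Haversine: a = sin²(Δφ/2)+cos φ₁ cos φ₂ sin²(Δλ/2) = 0.15508;  σ = 2·atan2(√a,√(1−a))
σ = 46.383° → d = Rσ = 3441·0.80954 = 2786 nmi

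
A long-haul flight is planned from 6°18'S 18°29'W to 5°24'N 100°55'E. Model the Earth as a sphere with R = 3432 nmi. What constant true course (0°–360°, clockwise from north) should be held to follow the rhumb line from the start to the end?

84.4°

Meridional parts: M(φ₁)=-0.1102, M(φ₂)=+0.0944 → ΔM = +0.2046;  Δλ = +2.0839 rad
tan C = Δλ / ΔM = +10.1871 → C = 84.39°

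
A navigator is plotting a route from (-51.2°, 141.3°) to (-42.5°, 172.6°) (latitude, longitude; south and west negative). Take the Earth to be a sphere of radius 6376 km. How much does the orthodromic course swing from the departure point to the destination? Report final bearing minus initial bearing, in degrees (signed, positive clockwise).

-23.2°

At departure: θ₁ = atan2(sin Δλ cos φ₂, cos φ₁ sin φ₂ − sin φ₁ cos φ₂ cos Δλ) = 79.99°
At arrival: θ₂ = atan2(sin Δλ cos φ₁, −cos φ₂ sin φ₁ + sin φ₂ cos φ₁ cos Δλ) = 56.82°
Δθ = θ₂ − θ₁ = -23.2°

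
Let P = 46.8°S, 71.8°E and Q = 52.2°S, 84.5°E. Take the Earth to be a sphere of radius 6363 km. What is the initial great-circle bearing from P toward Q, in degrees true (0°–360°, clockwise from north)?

θ = atan2( sin Δλ·cos φ₂ ,  cos φ₁ sin φ₂ − sin φ₁ cos φ₂ cos Δλ )
  = atan2(+0.1347, -0.1050) = 127.94°

127.9°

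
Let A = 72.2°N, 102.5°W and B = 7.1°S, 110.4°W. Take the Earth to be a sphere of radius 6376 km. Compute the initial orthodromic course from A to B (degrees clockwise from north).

N = sin Δλ·cos φ₂ = -0.1364;  D = cos φ₁ sin φ₂ − sin φ₁ cos φ₂ cos Δλ = -0.9736
initial course = atan2(N, D) = 187.97°

188.0°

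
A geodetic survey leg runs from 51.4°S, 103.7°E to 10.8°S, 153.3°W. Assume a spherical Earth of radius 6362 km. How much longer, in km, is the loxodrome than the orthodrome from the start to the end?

511 km

Great circle: cos σ = sin φ₁ sin φ₂ + cos φ₁ cos φ₂ cos Δλ,  σ = 1.5622 rad → d_gc = 9938.8 km
Rhumb line: Δψ = +0.8596, q = Δφ/Δψ = 0.8243, d_rh = R√(Δφ²+q²Δλ²) = 10449.9 km
Excess = 10449.9 − 9938.8 = 511.1 ≈ 511 km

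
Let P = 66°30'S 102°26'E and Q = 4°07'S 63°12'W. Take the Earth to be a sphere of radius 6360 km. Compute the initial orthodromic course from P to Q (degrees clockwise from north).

195.1°

θ = atan2( sin Δλ·cos φ₂ ,  cos φ₁ sin φ₂ − sin φ₁ cos φ₂ cos Δλ )
  = atan2(-0.2475, -0.9147) = 195.14°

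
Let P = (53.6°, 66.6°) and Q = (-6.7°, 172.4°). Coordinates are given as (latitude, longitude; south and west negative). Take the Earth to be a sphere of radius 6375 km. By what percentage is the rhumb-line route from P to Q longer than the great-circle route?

Great circle: σ = 1.8280 rad → d_gc = Rσ = 11653.5 km
Rhumb: Δφ = -1.0524, Δλ = +1.8466, Δψ = -1.2296, q = Δφ/Δψ = 0.8559 → d_rh = R√(Δφ²+q²Δλ²) = 12105.4 km
Excess = (12105.4 − 11653.5) / 11653.5 = 451.9 / 11653.5 = 3.88% ≈ 3.9%

3.9%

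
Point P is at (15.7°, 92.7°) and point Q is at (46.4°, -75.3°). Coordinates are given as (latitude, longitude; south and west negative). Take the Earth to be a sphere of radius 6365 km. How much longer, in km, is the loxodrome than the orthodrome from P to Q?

3027 km

Great circle: cos σ = sin φ₁ sin φ₂ + cos φ₁ cos φ₂ cos Δλ,  σ = 2.0414 rad → d_gc = 12993.5 km
Rhumb line: Δψ = +0.6389, q = Δφ/Δψ = 0.8387, d_rh = R√(Δφ²+q²Δλ²) = 16020.4 km
Excess = 16020.4 − 12993.5 = 3026.9 ≈ 3027 km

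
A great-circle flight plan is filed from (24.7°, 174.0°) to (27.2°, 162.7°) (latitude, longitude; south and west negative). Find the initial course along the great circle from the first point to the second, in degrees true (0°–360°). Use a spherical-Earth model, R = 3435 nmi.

286.3°

θ = atan2( sin Δλ·cos φ₂ ,  cos φ₁ sin φ₂ − sin φ₁ cos φ₂ cos Δλ )
  = atan2(-0.1743, +0.0508) = 286.26°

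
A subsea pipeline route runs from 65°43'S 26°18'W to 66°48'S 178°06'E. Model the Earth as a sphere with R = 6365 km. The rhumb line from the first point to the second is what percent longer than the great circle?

Great circle: σ = 0.8089 rad → d_gc = Rσ = 5148.8 km
Rhumb: Δφ = -0.0189, Δλ = -2.7157, Δψ = -0.0470, q = Δφ/Δψ = 0.4025 → d_rh = R√(Δφ²+q²Δλ²) = 6959.3 km
Excess = (6959.3 − 5148.8) / 5148.8 = 1810.5 / 5148.8 = 35.16% ≈ 35.2%

35.2%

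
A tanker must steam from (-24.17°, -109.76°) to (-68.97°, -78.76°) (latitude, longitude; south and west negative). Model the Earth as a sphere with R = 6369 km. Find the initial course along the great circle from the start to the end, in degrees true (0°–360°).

165.7°

N = sin Δλ·cos φ₂ = +0.1848;  D = cos φ₁ sin φ₂ − sin φ₁ cos φ₂ cos Δλ = -0.7256
initial course = atan2(N, D) = 165.71°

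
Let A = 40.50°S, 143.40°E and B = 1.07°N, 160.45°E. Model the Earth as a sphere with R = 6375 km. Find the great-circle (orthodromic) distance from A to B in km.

4938 km

Haversine: a = sin²(Δφ/2)+cos φ₁ cos φ₂ sin²(Δλ/2) = 0.14263;  σ = 2·atan2(√a,√(1−a))
σ = 44.379° → d = Rσ = 6375·0.77456 = 4938 km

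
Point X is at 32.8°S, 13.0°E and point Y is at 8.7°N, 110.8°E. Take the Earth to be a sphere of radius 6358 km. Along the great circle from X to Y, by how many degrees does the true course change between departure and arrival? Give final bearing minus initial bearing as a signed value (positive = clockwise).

At departure: θ₁ = atan2(sin Δλ cos φ₂, cos φ₁ sin φ₂ − sin φ₁ cos φ₂ cos Δλ) = 86.82°
At arrival: θ₂ = atan2(sin Δλ cos φ₁, −cos φ₂ sin φ₁ + sin φ₂ cos φ₁ cos Δλ) = 58.11°
Δθ = θ₂ − θ₁ = -28.7°

-28.7°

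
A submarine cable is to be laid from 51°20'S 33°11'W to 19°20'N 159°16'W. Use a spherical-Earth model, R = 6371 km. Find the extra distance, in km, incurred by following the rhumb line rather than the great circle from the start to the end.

550 km

Great circle: cos σ = sin φ₁ sin φ₂ + cos φ₁ cos φ₂ cos Δλ,  σ = 2.2215 rad → d_gc = 14152.9 km
Rhumb line: Δψ = +1.3914, q = Δφ/Δψ = 0.8864, d_rh = R√(Δφ²+q²Δλ²) = 14703.1 km
Excess = 14703.1 − 14152.9 = 550.2 ≈ 550 km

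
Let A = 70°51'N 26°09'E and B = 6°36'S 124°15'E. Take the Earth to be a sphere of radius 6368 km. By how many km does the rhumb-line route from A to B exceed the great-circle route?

Great circle: cos σ = sin φ₁ sin φ₂ + cos φ₁ cos φ₂ cos Δλ,  σ = 1.7259 rad → d_gc = 10990.6 km
Rhumb line: Δψ = -1.8951, q = Δφ/Δψ = 0.7133, d_rh = R√(Δφ²+q²Δλ²) = 11600.7 km
Excess = 11600.7 − 10990.6 = 610.1 ≈ 610 km

610 km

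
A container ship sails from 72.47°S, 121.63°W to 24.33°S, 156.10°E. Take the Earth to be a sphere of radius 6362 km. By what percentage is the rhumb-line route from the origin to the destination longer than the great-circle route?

Great circle: σ = 1.1266 rad → d_gc = Rσ = 7167.1 km
Rhumb: Δφ = +0.8402, Δλ = -1.4359, Δψ = +1.4316, q = Δφ/Δψ = 0.5869 → d_rh = R√(Δφ²+q²Δλ²) = 7570.8 km
Excess = (7570.8 − 7167.1) / 7167.1 = 403.7 / 7167.1 = 5.63% ≈ 5.6%

5.6%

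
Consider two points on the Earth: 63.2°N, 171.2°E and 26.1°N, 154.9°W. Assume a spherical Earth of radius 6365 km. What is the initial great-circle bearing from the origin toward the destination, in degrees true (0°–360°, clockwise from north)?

θ = atan2( sin Δλ·cos φ₂ ,  cos φ₁ sin φ₂ − sin φ₁ cos φ₂ cos Δλ )
  = atan2(+0.5009, -0.4670) = 132.99°

133.0°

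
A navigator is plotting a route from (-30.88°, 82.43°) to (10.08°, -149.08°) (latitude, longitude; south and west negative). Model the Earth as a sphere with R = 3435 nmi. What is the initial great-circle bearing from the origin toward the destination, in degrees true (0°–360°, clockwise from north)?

N = sin Δλ·cos φ₂ = +0.7706;  D = cos φ₁ sin φ₂ − sin φ₁ cos φ₂ cos Δλ = -0.1643
initial course = atan2(N, D) = 102.03°

102.0°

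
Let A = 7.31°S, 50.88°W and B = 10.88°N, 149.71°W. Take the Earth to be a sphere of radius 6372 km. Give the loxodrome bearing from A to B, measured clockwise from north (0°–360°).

Meridional parts: M(φ₁)=-0.1279, M(φ₂)=+0.1910 → ΔM = +0.3190;  Δλ = -1.7249 rad
tan C = Δλ / ΔM = -5.4077 → C = 280.48°

280.5°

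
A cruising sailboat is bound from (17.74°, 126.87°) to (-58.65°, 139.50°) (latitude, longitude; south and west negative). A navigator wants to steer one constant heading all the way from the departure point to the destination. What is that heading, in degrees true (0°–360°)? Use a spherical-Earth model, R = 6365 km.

Δψ = ln[tan(π/4+φ₂/2)/tan(π/4+φ₁/2)] = -1.5855
Δλ = +0.2204 rad (taken the short way round)
course = atan2(Δλ, Δψ) = 172.08°

172.1°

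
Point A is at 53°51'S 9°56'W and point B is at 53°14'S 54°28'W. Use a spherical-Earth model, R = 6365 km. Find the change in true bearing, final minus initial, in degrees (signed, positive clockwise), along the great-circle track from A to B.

At departure: θ₁ = atan2(sin Δλ cos φ₂, cos φ₁ sin φ₂ − sin φ₁ cos φ₂ cos Δλ) = 253.04°
At arrival: θ₂ = atan2(sin Δλ cos φ₁, −cos φ₂ sin φ₁ + sin φ₂ cos φ₁ cos Δλ) = 289.49°
Δθ = θ₂ − θ₁ = +36.5°

+36.5°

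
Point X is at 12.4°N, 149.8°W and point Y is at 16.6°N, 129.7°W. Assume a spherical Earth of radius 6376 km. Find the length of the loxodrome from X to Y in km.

2215 km

Δψ = ln[tan(π/4+φ₂/2)/tan(π/4+φ₁/2)] = +0.0757;  Δφ = +0.0733 rad,  Δλ = +0.3508 rad
q = Δφ/Δψ = 0.9679
d = R·√(Δφ² + q²Δλ²) = 6376·0.34737 = 2215 km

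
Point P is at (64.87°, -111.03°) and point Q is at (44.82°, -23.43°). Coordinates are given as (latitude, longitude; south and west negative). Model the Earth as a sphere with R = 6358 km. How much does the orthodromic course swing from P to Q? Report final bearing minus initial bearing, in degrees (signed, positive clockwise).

+77.1°

At departure: θ₁ = atan2(sin Δλ cos φ₂, cos φ₁ sin φ₂ − sin φ₁ cos φ₂ cos Δλ) = 68.97°
At arrival: θ₂ = atan2(sin Δλ cos φ₁, −cos φ₂ sin φ₁ + sin φ₂ cos φ₁ cos Δλ) = 146.03°
Δθ = θ₂ − θ₁ = +77.1°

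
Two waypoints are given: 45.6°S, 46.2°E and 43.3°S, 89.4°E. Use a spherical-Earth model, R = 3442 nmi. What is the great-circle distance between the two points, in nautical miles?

Haversine: a = sin²(Δφ/2)+cos φ₁ cos φ₂ sin²(Δλ/2) = 0.06941;  σ = 2·atan2(√a,√(1−a))
σ = 30.550° → d = Rσ = 3442·0.53320 = 1835 nmi

1835 nmi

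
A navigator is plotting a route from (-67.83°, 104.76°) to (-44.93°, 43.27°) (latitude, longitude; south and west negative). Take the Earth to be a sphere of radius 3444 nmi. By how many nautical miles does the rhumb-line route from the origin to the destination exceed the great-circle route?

82 nmi

Great circle: cos σ = sin φ₁ sin φ₂ + cos φ₁ cos φ₂ cos Δλ,  σ = 0.6737 rad → d_gc = 2320.1 nmi
Rhumb line: Δψ = +0.7504, q = Δφ/Δψ = 0.5326, d_rh = R√(Δφ²+q²Δλ²) = 2402.1 nmi
Excess = 2402.1 − 2320.1 = 82.0 ≈ 82 nmi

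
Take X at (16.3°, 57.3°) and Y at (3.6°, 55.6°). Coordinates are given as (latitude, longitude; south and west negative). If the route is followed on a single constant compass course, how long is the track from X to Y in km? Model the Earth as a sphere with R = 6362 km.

Rhumb course C = atan2(Δλ, Δψ) with Δψ = ln[tan(π/4+φ₂/2)/tan(π/4+φ₁/2)] = -0.2255, Δλ = -0.0297 → C = 187.49°
d = R·|Δφ| / |cos C| = 6362·0.22166 / 0.99146 = 1422 km

1422 km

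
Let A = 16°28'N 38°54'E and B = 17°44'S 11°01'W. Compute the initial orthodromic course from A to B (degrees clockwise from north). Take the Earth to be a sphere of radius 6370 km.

N = sin Δλ·cos φ₂ = -0.7288;  D = cos φ₁ sin φ₂ − sin φ₁ cos φ₂ cos Δλ = -0.4659
initial course = atan2(N, D) = 237.41°

237.4°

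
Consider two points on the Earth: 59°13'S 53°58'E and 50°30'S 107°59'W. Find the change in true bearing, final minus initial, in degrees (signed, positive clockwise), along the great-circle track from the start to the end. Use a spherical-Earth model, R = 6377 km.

Initial bearing θ₁ = atan2(sin Δλ cos φ₂, cos φ₁ sin φ₂ − sin φ₁ cos φ₂ cos Δλ) = 192.16°
Final bearing θ₂ = (initial bearing from the destination back to the start) + 180° = 350.24°
Δθ = θ₂ − θ₁ = +158.1°

+158.1°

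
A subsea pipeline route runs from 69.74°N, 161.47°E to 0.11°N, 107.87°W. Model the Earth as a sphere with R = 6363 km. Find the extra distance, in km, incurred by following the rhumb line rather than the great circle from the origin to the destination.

Great circle: cos σ = sin φ₁ sin φ₂ + cos φ₁ cos φ₂ cos Δλ,  σ = 1.5730 rad → d_gc = 10008.90 km
Rhumb line: Δψ = -1.7203, q = Δφ/Δψ = 0.7064, d_rh = R√(Δφ²+q²Δλ²) = 10506.36 km
Excess = 10506.36 − 10008.90 = 497.46 ≈ 497 km

497 km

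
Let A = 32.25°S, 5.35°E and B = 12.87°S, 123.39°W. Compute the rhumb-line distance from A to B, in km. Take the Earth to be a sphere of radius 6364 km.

13296 km

Δψ = ln[tan(π/4+φ₂/2)/tan(π/4+φ₁/2)] = +0.3686;  Δφ = +0.3382 rad,  Δλ = -2.2469 rad
q = Δφ/Δψ = 0.9175
d = R·√(Δφ² + q²Δλ²) = 6364·2.08919 = 13296 km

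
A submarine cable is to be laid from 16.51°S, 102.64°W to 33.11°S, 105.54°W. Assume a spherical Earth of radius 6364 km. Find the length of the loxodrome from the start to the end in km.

1867 km

Rhumb course C = atan2(Δλ, Δψ) with Δψ = ln[tan(π/4+φ₂/2)/tan(π/4+φ₁/2)] = -0.3208, Δλ = -0.0506 → C = 188.97°
d = R·|Δφ| / |cos C| = 6364·0.28972 / 0.98778 = 1867 km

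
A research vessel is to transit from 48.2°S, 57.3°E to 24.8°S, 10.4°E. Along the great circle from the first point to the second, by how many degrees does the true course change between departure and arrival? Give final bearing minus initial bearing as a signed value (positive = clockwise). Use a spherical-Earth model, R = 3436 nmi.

At departure: θ₁ = atan2(sin Δλ cos φ₂, cos φ₁ sin φ₂ − sin φ₁ cos φ₂ cos Δλ) = 285.42°
At arrival: θ₂ = atan2(sin Δλ cos φ₁, −cos φ₂ sin φ₁ + sin φ₂ cos φ₁ cos Δλ) = 314.94°
Δθ = θ₂ − θ₁ = +29.5°

+29.5°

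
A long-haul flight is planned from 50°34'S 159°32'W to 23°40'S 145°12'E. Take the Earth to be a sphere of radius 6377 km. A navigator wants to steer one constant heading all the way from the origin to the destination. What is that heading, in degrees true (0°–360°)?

Δψ = ln[tan(π/4+φ₂/2)/tan(π/4+φ₁/2)] = +0.6008
Δλ = -0.9646 rad (taken the short way round)
course = atan2(Δλ, Δψ) = 301.92°

301.9°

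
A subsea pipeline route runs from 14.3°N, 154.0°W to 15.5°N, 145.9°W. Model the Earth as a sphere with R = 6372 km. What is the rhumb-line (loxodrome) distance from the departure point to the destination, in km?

Δψ = ln[tan(π/4+φ₂/2)/tan(π/4+φ₁/2)] = +0.0217;  Δφ = +0.0209 rad,  Δλ = +0.1414 rad
q = Δφ/Δψ = 0.9664
d = R·√(Δφ² + q²Δλ²) = 6372·0.13821 = 881 km

881 km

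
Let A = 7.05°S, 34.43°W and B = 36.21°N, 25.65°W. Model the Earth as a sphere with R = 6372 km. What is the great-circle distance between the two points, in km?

4898 km

Haversine: a = sin²(Δφ/2)+cos φ₁ cos φ₂ sin²(Δλ/2) = 0.14057;  σ = 2·atan2(√a,√(1−a))
σ = 44.039° → d = Rσ = 6372·0.76862 = 4898 km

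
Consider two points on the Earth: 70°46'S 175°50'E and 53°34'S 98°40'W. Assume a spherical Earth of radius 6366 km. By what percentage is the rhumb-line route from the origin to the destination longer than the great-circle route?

Great circle: σ = 0.6841 rad → d_gc = Rσ = 4354.9 km
Rhumb: Δφ = +0.3002, Δλ = +1.4923, Δψ = +0.6639, q = Δφ/Δψ = 0.4522 → d_rh = R√(Δφ²+q²Δλ²) = 4701.4 km
Excess = (4701.4 − 4354.9) / 4354.9 = 346.5 / 4354.9 = 7.96% ≈ 8.0%

8.0%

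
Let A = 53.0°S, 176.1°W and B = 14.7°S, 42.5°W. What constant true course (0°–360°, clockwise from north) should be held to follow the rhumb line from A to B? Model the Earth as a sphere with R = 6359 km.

70.3°

Meridional parts: M(φ₁)=-1.0948, M(φ₂)=-0.2594 → ΔM = +0.8354;  Δλ = +2.3318 rad
tan C = Δλ / ΔM = +2.7912 → C = 70.29°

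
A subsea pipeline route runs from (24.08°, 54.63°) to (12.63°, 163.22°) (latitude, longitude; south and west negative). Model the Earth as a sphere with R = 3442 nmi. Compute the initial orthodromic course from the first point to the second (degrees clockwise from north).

70.6°

θ = atan2( sin Δλ·cos φ₂ ,  cos φ₁ sin φ₂ − sin φ₁ cos φ₂ cos Δλ )
  = atan2(+0.9249, +0.3266) = 70.55°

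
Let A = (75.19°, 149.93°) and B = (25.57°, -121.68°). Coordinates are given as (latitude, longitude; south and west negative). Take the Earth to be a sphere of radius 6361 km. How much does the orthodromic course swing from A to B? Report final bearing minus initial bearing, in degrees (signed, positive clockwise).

+79.1°

At departure: θ₁ = atan2(sin Δλ cos φ₂, cos φ₁ sin φ₂ − sin φ₁ cos φ₂ cos Δλ) = 84.56°
At arrival: θ₂ = atan2(sin Δλ cos φ₁, −cos φ₂ sin φ₁ + sin φ₂ cos φ₁ cos Δλ) = 163.61°
Δθ = θ₂ − θ₁ = +79.1°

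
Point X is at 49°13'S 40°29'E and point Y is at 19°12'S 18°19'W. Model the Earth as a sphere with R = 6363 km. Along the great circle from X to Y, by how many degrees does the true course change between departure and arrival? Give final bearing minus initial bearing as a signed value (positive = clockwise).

+36.3°

Initial bearing θ₁ = atan2(sin Δλ cos φ₂, cos φ₁ sin φ₂ − sin φ₁ cos φ₂ cos Δλ) = 280.90°
Final bearing θ₂ = (initial bearing from the destination back to the start) + 180° = 317.22°
Δθ = θ₂ − θ₁ = +36.3°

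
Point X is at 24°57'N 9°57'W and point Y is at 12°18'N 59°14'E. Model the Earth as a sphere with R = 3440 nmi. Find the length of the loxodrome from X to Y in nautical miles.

Rhumb course C = atan2(Δλ, Δψ) with Δψ = ln[tan(π/4+φ₂/2)/tan(π/4+φ₁/2)] = -0.2336, Δλ = +1.2075 → C = 100.95°
d = R·|Δφ| / |cos C| = 3440·0.22078 / 0.18992 = 3999 nmi

3999 nmi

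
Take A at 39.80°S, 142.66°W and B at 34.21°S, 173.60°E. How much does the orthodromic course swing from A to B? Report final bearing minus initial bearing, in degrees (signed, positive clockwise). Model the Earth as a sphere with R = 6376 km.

Initial bearing θ₁ = atan2(sin Δλ cos φ₂, cos φ₁ sin φ₂ − sin φ₁ cos φ₂ cos Δλ) = 265.05°
Final bearing θ₂ = (initial bearing from the destination back to the start) + 180° = 292.25°
Δθ = θ₂ − θ₁ = +27.2°

+27.2°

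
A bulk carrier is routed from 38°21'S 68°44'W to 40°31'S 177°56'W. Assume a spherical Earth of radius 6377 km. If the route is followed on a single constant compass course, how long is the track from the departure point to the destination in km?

Δψ = ln[tan(π/4+φ₂/2)/tan(π/4+φ₁/2)] = -0.0490;  Δφ = -0.0378 rad,  Δλ = -1.9059 rad
q = Δφ/Δψ = 0.7723
d = R·√(Δφ² + q²Δλ²) = 6377·1.47233 = 9389 km

9389 km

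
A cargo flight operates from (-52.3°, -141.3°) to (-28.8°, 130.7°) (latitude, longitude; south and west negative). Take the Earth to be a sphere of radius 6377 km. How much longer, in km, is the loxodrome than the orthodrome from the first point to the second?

Great circle: cos σ = sin φ₁ sin φ₂ + cos φ₁ cos φ₂ cos Δλ,  σ = 1.1594 rad → d_gc = 7393.6 km
Rhumb line: Δψ = +0.5494, q = Δφ/Δψ = 0.7465, d_rh = R√(Δφ²+q²Δλ²) = 7765.3 km
Excess = 7765.3 − 7393.6 = 371.7 ≈ 372 km

372 km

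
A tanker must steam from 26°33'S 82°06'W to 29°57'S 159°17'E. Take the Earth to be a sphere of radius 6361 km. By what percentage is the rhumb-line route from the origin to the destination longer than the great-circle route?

6.1%

Great circle: σ = 1.7194 rad → d_gc = Rσ = 10937.2 km
Rhumb: Δφ = -0.0593, Δλ = -2.0703, Δψ = -0.0674, q = Δφ/Δψ = 0.8807 → d_rh = R√(Δφ²+q²Δλ²) = 11603.8 km
Excess = (11603.8 − 10937.2) / 10937.2 = 666.6 / 10937.2 = 6.09% ≈ 6.1%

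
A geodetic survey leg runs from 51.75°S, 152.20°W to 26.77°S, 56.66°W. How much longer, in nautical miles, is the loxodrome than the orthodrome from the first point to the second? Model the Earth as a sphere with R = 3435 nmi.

Great circle: cos σ = sin φ₁ sin φ₂ + cos φ₁ cos φ₂ cos Δλ,  σ = 1.2657 rad → d_gc = 4347.8 nmi
Rhumb line: Δψ = +0.5739, q = Δφ/Δψ = 0.7597, d_rh = R√(Δφ²+q²Δλ²) = 4602.0 nmi
Excess = 4602.0 − 4347.8 = 254.2 ≈ 254 nmi

254 nmi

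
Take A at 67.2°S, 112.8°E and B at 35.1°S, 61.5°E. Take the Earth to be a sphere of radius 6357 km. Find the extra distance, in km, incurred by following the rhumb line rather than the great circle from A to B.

Great circle: cos σ = sin φ₁ sin φ₂ + cos φ₁ cos φ₂ cos Δλ,  σ = 0.7549 rad → d_gc = 4799.2 km
Rhumb line: Δψ = +0.9463, q = Δφ/Δψ = 0.5920, d_rh = R√(Δφ²+q²Δλ²) = 4903.0 km
Excess = 4903.0 − 4799.2 = 103.8 ≈ 104 km

104 km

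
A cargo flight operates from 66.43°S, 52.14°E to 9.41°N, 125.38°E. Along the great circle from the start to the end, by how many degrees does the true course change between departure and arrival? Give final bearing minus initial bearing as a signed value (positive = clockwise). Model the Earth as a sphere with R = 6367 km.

At departure: θ₁ = atan2(sin Δλ cos φ₂, cos φ₁ sin φ₂ − sin φ₁ cos φ₂ cos Δλ) = 70.95°
At arrival: θ₂ = atan2(sin Δλ cos φ₁, −cos φ₂ sin φ₁ + sin φ₂ cos φ₁ cos Δλ) = 22.53°
Δθ = θ₂ − θ₁ = -48.4°

-48.4°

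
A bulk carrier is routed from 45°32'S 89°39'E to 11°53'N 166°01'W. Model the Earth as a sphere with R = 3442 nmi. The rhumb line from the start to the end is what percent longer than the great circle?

2.1%

Great circle: σ = 1.8930 rad → d_gc = Rσ = 6515.7 nmi
Rhumb: Δφ = +1.0021, Δλ = +1.8210, Δψ = +1.1035, q = Δφ/Δψ = 0.9081 → d_rh = R√(Δφ²+q²Δλ²) = 6655.4 nmi
Excess = (6655.4 − 6515.7) / 6515.7 = 139.7 / 6515.7 = 2.14% ≈ 2.1%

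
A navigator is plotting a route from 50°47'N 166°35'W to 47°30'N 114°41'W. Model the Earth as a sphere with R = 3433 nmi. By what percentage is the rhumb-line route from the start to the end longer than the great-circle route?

Great circle: σ = 0.5831 rad → d_gc = Rσ = 2001.7 nmi
Rhumb: Δφ = -0.0573, Δλ = +0.9058, Δψ = -0.0876, q = Δφ/Δψ = 0.6539 → d_rh = R√(Δφ²+q²Δλ²) = 2042.8 nmi
Excess = (2042.8 − 2001.7) / 2001.7 = 41.1 / 2001.7 = 2.053% ≈ 2.1%

2.1%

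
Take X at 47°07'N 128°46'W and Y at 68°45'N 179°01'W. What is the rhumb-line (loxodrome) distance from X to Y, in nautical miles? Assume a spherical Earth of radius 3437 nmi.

2014 nmi

Δψ = ln[tan(π/4+φ₂/2)/tan(π/4+φ₁/2)] = +0.7388;  Δφ = +0.3776 rad,  Δλ = -0.8770 rad
q = Δφ/Δψ = 0.5110
d = R·√(Δφ² + q²Δλ²) = 3437·0.58603 = 2014 nmi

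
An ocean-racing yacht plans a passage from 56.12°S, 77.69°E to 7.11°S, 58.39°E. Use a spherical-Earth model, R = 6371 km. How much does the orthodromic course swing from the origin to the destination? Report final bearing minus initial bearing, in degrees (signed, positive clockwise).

At departure: θ₁ = atan2(sin Δλ cos φ₂, cos φ₁ sin φ₂ − sin φ₁ cos φ₂ cos Δλ) = 335.16°
At arrival: θ₂ = atan2(sin Δλ cos φ₁, −cos φ₂ sin φ₁ + sin φ₂ cos φ₁ cos Δλ) = 346.35°
Δθ = θ₂ − θ₁ = +11.2°

+11.2°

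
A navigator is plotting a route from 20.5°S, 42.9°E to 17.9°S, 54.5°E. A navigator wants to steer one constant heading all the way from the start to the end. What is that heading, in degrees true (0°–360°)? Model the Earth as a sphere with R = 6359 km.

Meridional parts: M(φ₁)=-0.3657, M(φ₂)=-0.3176 → ΔM = +0.0481;  Δλ = +0.2025 rad
tan C = Δλ / ΔM = +4.2129 → C = 76.65°

76.6°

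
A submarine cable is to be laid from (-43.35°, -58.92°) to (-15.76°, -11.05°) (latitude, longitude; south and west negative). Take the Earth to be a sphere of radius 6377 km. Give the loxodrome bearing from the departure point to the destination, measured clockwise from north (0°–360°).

56.0°

Meridional parts: M(φ₁)=-0.8412, M(φ₂)=-0.2786 → ΔM = +0.5626;  Δλ = +0.8355 rad
tan C = Δλ / ΔM = +1.4850 → C = 56.04°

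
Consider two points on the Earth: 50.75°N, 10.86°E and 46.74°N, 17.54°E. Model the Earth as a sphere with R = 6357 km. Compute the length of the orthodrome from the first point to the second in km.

660 km

cos σ = sin φ₁ sin φ₂ + cos φ₁ cos φ₂ cos Δλ
      = sin(50.75°)sin(46.74°) + cos(50.75°)cos(46.74°)cos(6.68°) = 0.9946
σ = 5.952° → d = Rσ = 6357·0.10389 = 660 km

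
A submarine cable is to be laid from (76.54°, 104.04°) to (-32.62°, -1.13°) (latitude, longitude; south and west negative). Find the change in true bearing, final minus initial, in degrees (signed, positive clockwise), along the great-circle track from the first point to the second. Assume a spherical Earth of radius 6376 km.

-80.3°

At departure: θ₁ = atan2(sin Δλ cos φ₂, cos φ₁ sin φ₂ − sin φ₁ cos φ₂ cos Δλ) = 276.24°
At arrival: θ₂ = atan2(sin Δλ cos φ₁, −cos φ₂ sin φ₁ + sin φ₂ cos φ₁ cos Δλ) = 195.95°
Δθ = θ₂ − θ₁ = -80.3°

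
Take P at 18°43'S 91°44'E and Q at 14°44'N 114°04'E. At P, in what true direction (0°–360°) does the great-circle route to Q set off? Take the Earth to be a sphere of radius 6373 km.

N = sin Δλ·cos φ₂ = +0.3675;  D = cos φ₁ sin φ₂ − sin φ₁ cos φ₂ cos Δλ = +0.5279
initial course = atan2(N, D) = 34.84°

34.8°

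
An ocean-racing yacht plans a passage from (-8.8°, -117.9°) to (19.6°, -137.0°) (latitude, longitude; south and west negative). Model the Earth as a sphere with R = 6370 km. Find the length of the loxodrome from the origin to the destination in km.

3788 km

Rhumb course C = atan2(Δλ, Δψ) with Δψ = ln[tan(π/4+φ₂/2)/tan(π/4+φ₁/2)] = +0.5032, Δλ = -0.3334 → C = 326.47°
d = R·|Δφ| / |cos C| = 6370·0.49567 / 0.83364 = 3788 km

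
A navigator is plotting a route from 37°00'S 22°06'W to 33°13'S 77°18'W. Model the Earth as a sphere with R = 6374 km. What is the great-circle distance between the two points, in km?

Haversine: a = sin²(Δφ/2)+cos φ₁ cos φ₂ sin²(Δλ/2) = 0.14450;  σ = 2·atan2(√a,√(1−a))
σ = 44.684° → d = Rσ = 6374·0.77988 = 4971 km

4971 km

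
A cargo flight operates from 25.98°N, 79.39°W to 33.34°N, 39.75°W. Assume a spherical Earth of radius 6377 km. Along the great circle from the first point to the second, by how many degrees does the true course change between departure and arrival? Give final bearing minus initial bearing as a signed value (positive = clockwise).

+20.3°

Initial bearing θ₁ = atan2(sin Δλ cos φ₂, cos φ₁ sin φ₂ − sin φ₁ cos φ₂ cos Δλ) = 68.29°
Final bearing θ₂ = (initial bearing from the destination back to the start) + 180° = 88.55°
Δθ = θ₂ − θ₁ = +20.3°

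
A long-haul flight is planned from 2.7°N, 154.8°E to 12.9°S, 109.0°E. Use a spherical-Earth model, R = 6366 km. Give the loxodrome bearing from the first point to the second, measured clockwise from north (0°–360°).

251.1°

Δψ = ln[tan(π/4+φ₂/2)/tan(π/4+φ₁/2)] = -0.2742
Δλ = -0.7994 rad (taken the short way round)
course = atan2(Δλ, Δψ) = 251.07°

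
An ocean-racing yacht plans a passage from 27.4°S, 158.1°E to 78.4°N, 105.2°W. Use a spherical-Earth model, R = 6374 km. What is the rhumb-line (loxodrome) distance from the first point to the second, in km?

13763 km

Rhumb course C = atan2(Δλ, Δψ) with Δψ = ln[tan(π/4+φ₂/2)/tan(π/4+φ₁/2)] = +2.7845, Δλ = +1.6877 → C = 31.22°
d = R·|Δφ| / |cos C| = 6374·1.84656 / 0.85518 = 13763 km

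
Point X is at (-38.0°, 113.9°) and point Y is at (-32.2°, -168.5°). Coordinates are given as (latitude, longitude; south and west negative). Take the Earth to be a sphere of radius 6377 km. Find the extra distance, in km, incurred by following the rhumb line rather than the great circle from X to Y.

202 km

Great circle: cos σ = sin φ₁ sin φ₂ + cos φ₁ cos φ₂ cos Δλ,  σ = 1.0801 rad → d_gc = 6887.7 km
Rhumb line: Δψ = +0.1238, q = Δφ/Δψ = 0.8175, d_rh = R√(Δφ²+q²Δλ²) = 7089.7 km
Excess = 7089.7 − 6887.7 = 202.0 ≈ 202 km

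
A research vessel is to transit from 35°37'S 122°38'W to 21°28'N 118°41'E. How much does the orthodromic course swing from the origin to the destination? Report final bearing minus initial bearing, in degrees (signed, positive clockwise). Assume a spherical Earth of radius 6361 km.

+26.6°

At departure: θ₁ = atan2(sin Δλ cos φ₂, cos φ₁ sin φ₂ − sin φ₁ cos φ₂ cos Δλ) = 272.62°
At arrival: θ₂ = atan2(sin Δλ cos φ₁, −cos φ₂ sin φ₁ + sin φ₂ cos φ₁ cos Δλ) = 299.24°
Δθ = θ₂ − θ₁ = +26.6°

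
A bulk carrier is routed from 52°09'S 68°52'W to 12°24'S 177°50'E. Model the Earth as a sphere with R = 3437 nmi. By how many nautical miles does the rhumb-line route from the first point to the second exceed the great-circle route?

393 nmi

Great circle: cos σ = sin φ₁ sin φ₂ + cos φ₁ cos φ₂ cos Δλ,  σ = 1.6383 rad → d_gc = 5630.95 nmi
Rhumb line: Δψ = +0.8523, q = Δφ/Δψ = 0.8140, d_rh = R√(Δφ²+q²Δλ²) = 6024.38 nmi
Excess = 6024.38 − 5630.95 = 393.43 ≈ 393 nmi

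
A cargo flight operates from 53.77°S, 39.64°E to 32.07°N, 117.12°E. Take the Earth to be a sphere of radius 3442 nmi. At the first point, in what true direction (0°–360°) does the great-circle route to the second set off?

60.8°

N = sin Δλ·cos φ₂ = +0.8272;  D = cos φ₁ sin φ₂ − sin φ₁ cos φ₂ cos Δλ = +0.4620
initial course = atan2(N, D) = 60.82°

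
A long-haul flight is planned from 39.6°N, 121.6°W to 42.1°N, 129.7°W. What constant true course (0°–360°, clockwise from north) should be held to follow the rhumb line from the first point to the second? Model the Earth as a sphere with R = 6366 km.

292.2°

Δψ = ln[tan(π/4+φ₂/2)/tan(π/4+φ₁/2)] = +0.0577
Δλ = -0.1414 rad (taken the short way round)
course = atan2(Δλ, Δψ) = 292.20°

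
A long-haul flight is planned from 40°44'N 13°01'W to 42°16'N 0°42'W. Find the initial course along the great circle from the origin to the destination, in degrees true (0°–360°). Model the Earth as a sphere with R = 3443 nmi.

N = sin Δλ·cos φ₂ = +0.1579;  D = cos φ₁ sin φ₂ − sin φ₁ cos φ₂ cos Δλ = +0.0379
initial course = atan2(N, D) = 76.51°

76.5°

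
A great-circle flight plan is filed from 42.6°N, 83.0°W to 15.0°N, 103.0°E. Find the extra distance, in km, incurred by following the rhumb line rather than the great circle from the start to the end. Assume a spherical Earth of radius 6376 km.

Great circle: cos σ = sin φ₁ sin φ₂ + cos φ₁ cos φ₂ cos Δλ,  σ = 2.1317 rad → d_gc = 13591.6 km
Rhumb line: Δψ = -0.5585, q = Δφ/Δψ = 0.8625, d_rh = R√(Δφ²+q²Δλ²) = 16981.4 km
Excess = 16981.4 − 13591.6 = 3389.8 ≈ 3390 km

3390 km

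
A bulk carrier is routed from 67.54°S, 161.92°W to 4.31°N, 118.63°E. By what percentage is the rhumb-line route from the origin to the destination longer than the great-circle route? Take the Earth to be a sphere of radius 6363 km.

Great circle: σ = 1.5705 rad → d_gc = Rσ = 9993.1 km
Rhumb: Δφ = +1.2540, Δλ = -1.3867, Δψ = +1.6920, q = Δφ/Δψ = 0.7411 → d_rh = R√(Δφ²+q²Δλ²) = 10316.6 km
Excess = (10316.6 − 9993.1) / 9993.1 = 323.5 / 9993.1 = 3.24% ≈ 3.2%

3.2%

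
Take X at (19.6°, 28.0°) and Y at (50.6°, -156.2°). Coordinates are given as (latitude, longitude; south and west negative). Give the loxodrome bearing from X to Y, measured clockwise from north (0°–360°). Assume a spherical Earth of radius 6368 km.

77.5°

Δψ = ln[tan(π/4+φ₂/2)/tan(π/4+φ₁/2)] = +0.6781
Δλ = +3.0683 rad (taken the short way round)
course = atan2(Δλ, Δψ) = 77.54°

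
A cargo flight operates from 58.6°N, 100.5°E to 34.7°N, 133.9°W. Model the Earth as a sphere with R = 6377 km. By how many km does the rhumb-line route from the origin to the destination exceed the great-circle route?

1242 km

Great circle: cos σ = sin φ₁ sin φ₂ + cos φ₁ cos φ₂ cos Δλ,  σ = 1.3320 rad → d_gc = 8494.0 km
Rhumb line: Δψ = -0.6226, q = Δφ/Δψ = 0.6700, d_rh = R√(Δφ²+q²Δλ²) = 9735.8 km
Excess = 9735.8 − 8494.0 = 1241.8 ≈ 1242 km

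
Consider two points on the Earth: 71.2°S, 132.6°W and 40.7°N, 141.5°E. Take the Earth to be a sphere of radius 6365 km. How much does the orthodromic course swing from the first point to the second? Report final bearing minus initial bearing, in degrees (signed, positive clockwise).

+47.2°

At departure: θ₁ = atan2(sin Δλ cos φ₂, cos φ₁ sin φ₂ − sin φ₁ cos φ₂ cos Δλ) = 289.07°
At arrival: θ₂ = atan2(sin Δλ cos φ₁, −cos φ₂ sin φ₁ + sin φ₂ cos φ₁ cos Δλ) = 336.31°
Δθ = θ₂ − θ₁ = +47.2°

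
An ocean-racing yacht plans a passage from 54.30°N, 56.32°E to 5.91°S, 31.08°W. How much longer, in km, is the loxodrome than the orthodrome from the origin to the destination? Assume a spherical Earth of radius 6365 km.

259 km

Great circle: cos σ = sin φ₁ sin φ₂ + cos φ₁ cos φ₂ cos Δλ,  σ = 1.6281 rad → d_gc = 10362.9 km
Rhumb line: Δψ = -1.2364, q = Δφ/Δψ = 0.8499, d_rh = R√(Δφ²+q²Δλ²) = 10622.3 km
Excess = 10622.3 − 10362.9 = 259.4 ≈ 259 km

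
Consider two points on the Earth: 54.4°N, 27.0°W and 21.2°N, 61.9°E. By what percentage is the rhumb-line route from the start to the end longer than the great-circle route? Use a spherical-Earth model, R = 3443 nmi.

4.7%

Great circle: σ = 1.2614 rad → d_gc = Rσ = 4343.1 nmi
Rhumb: Δφ = -0.5794, Δλ = +1.5516, Δψ = -0.7574, q = Δφ/Δψ = 0.7651 → d_rh = R√(Δφ²+q²Δλ²) = 4548.2 nmi
Excess = (4548.2 − 4343.1) / 4343.1 = 205.1 / 4343.1 = 4.72% ≈ 4.7%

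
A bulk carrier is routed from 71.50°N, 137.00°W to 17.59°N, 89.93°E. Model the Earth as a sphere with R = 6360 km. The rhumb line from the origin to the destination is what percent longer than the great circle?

16.2%

Great circle: σ = 1.4907 rad → d_gc = Rσ = 9480.7 km
Rhumb: Δφ = -0.9409, Δλ = -2.3225, Δψ = -1.5029, q = Δφ/Δψ = 0.6261 → d_rh = R√(Δφ²+q²Δλ²) = 11014.9 km
Excess = (11014.9 − 9480.7) / 9480.7 = 1534.2 / 9480.7 = 16.18% ≈ 16.2%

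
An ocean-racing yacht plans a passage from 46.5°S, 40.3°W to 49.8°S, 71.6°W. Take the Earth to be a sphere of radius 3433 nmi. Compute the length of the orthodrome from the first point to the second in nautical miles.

cos σ = sin φ₁ sin φ₂ + cos φ₁ cos φ₂ cos Δλ
      = sin(-46.50°)sin(-49.80°) + cos(-46.50°)cos(-49.80°)cos(-31.30°) = 0.9337
σ = 20.985° → d = Rσ = 3433·0.36625 = 1257 nmi

1257 nmi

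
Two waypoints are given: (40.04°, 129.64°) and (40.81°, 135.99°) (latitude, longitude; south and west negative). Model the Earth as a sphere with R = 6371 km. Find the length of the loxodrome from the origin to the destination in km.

544 km

Δψ = ln[tan(π/4+φ₂/2)/tan(π/4+φ₁/2)] = +0.0177;  Δφ = +0.0134 rad,  Δλ = +0.1108 rad
q = Δφ/Δψ = 0.7612
d = R·√(Δφ² + q²Δλ²) = 6371·0.08543 = 544 km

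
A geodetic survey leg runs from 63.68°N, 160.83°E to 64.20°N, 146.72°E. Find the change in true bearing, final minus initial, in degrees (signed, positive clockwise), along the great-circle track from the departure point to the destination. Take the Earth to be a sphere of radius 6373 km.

-12.7°

Initial bearing θ₁ = atan2(sin Δλ cos φ₂, cos φ₁ sin φ₂ − sin φ₁ cos φ₂ cos Δλ) = 281.12°
Final bearing θ₂ = (initial bearing from the destination back to the start) + 180° = 268.43°
Δθ = θ₂ − θ₁ = -12.7°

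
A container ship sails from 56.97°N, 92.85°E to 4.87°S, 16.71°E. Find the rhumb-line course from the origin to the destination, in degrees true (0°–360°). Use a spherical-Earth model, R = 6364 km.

Δψ = ln[tan(π/4+φ₂/2)/tan(π/4+φ₁/2)] = -1.3008
Δλ = -1.3289 rad (taken the short way round)
course = atan2(Δλ, Δψ) = 225.61°

225.6°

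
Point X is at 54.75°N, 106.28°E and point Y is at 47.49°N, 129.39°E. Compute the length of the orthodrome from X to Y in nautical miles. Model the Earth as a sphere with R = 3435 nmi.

cos σ = sin φ₁ sin φ₂ + cos φ₁ cos φ₂ cos Δλ
      = sin(54.75°)sin(47.49°) + cos(54.75°)cos(47.49°)cos(23.11°) = 0.9607
σ = 16.119° → d = Rσ = 3435·0.28133 = 966 nmi

966 nmi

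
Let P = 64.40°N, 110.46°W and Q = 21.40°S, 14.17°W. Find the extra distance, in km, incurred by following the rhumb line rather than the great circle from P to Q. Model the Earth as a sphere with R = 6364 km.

Great circle: cos σ = sin φ₁ sin φ₂ + cos φ₁ cos φ₂ cos Δλ,  σ = 1.9532 rad → d_gc = 12430.0 km
Rhumb line: Δψ = -1.8644, q = Δφ/Δψ = 0.8032, d_rh = R√(Δφ²+q²Δλ²) = 12830.2 km
Excess = 12830.2 − 12430.0 = 400.2 ≈ 400 km

400 km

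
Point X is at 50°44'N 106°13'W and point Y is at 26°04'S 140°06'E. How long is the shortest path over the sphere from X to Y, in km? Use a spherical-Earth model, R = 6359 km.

13834 km

cos σ = sin φ₁ sin φ₂ + cos φ₁ cos φ₂ cos Δλ
      = sin(50.73°)sin(-26.07°) + cos(50.73°)cos(-26.07°)cos(-113.68°) = -0.5686
σ = 124.651° → d = Rσ = 6359·2.17557 = 13834 km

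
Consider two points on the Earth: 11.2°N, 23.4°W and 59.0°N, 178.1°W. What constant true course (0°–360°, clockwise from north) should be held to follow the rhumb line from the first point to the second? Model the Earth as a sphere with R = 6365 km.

291.9°

Δψ = ln[tan(π/4+φ₂/2)/tan(π/4+φ₁/2)] = +1.0858
Δλ = -2.7000 rad (taken the short way round)
course = atan2(Δλ, Δψ) = 291.91°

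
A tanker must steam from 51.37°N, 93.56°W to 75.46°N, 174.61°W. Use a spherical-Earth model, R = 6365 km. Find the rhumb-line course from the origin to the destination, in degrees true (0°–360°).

305.5°

Δψ = ln[tan(π/4+φ₂/2)/tan(π/4+φ₁/2)] = +1.0107
Δλ = -1.4146 rad (taken the short way round)
course = atan2(Δλ, Δψ) = 305.54°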